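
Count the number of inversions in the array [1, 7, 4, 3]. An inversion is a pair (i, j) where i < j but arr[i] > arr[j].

Finding inversions in [1, 7, 4, 3]:

(1, 2): arr[1]=7 > arr[2]=4
(1, 3): arr[1]=7 > arr[3]=3
(2, 3): arr[2]=4 > arr[3]=3

Total inversions: 3

The array has 3 inversion(s): (1,2), (1,3), (2,3). Each pair (i,j) satisfies i < j and arr[i] > arr[j].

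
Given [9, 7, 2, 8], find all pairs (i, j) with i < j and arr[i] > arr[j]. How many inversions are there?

Finding inversions in [9, 7, 2, 8]:

(0, 1): arr[0]=9 > arr[1]=7
(0, 2): arr[0]=9 > arr[2]=2
(0, 3): arr[0]=9 > arr[3]=8
(1, 2): arr[1]=7 > arr[2]=2

Total inversions: 4

The array has 4 inversion(s): (0,1), (0,2), (0,3), (1,2). Each pair (i,j) satisfies i < j and arr[i] > arr[j].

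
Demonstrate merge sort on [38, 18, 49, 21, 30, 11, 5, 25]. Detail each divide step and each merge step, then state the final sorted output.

Merge sort trace:

Split: [38, 18, 49, 21, 30, 11, 5, 25] -> [38, 18, 49, 21] and [30, 11, 5, 25]
  Split: [38, 18, 49, 21] -> [38, 18] and [49, 21]
    Split: [38, 18] -> [38] and [18]
    Merge: [38] + [18] -> [18, 38]
    Split: [49, 21] -> [49] and [21]
    Merge: [49] + [21] -> [21, 49]
  Merge: [18, 38] + [21, 49] -> [18, 21, 38, 49]
  Split: [30, 11, 5, 25] -> [30, 11] and [5, 25]
    Split: [30, 11] -> [30] and [11]
    Merge: [30] + [11] -> [11, 30]
    Split: [5, 25] -> [5] and [25]
    Merge: [5] + [25] -> [5, 25]
  Merge: [11, 30] + [5, 25] -> [5, 11, 25, 30]
Merge: [18, 21, 38, 49] + [5, 11, 25, 30] -> [5, 11, 18, 21, 25, 30, 38, 49]

Final sorted array: [5, 11, 18, 21, 25, 30, 38, 49]

The merge sort proceeds by recursively splitting the array and merging sorted halves.
After all merges, the sorted array is [5, 11, 18, 21, 25, 30, 38, 49].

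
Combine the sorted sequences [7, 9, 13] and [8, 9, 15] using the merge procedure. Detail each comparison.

Merging process:

Compare 7 vs 8: take 7 from left. Merged: [7]
Compare 9 vs 8: take 8 from right. Merged: [7, 8]
Compare 9 vs 9: take 9 from left. Merged: [7, 8, 9]
Compare 13 vs 9: take 9 from right. Merged: [7, 8, 9, 9]
Compare 13 vs 15: take 13 from left. Merged: [7, 8, 9, 9, 13]
Append remaining from right: [15]. Merged: [7, 8, 9, 9, 13, 15]

Final merged array: [7, 8, 9, 9, 13, 15]
Total comparisons: 5

The merged array is [7, 8, 9, 9, 13, 15], requiring 5 comparisons. The merge step runs in O(n) time where n is the total number of elements.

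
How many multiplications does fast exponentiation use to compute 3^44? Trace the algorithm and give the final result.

Computing 3^44 by squaring (build up from 3^1; each line after the first costs one multiplication):

3^1 = 3
3^2 = (3^1)^2 = 3^2 = 9
3^4 = (3^2)^2 = 9^2 = 81
3^5 = 3 * 3^4 = 3 * 81 = 243
3^10 = (3^5)^2 = 243^2 = 59049
3^11 = 3 * 3^10 = 3 * 59049 = 177147
3^22 = (3^11)^2 = 177147^2 = 31381059609
3^44 = (3^22)^2 = 31381059609^2 = 984770902183611232881

Result: 984770902183611232881
Multiplications needed: 7 (7 lines after 3^1)

3^44 = 984770902183611232881. Using exponentiation by squaring, this requires 7 multiplications. The key idea: if the exponent is even, square the half-power; if odd, multiply by the base once.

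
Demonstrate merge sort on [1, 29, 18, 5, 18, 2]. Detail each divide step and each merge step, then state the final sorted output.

Merge sort trace:

Split: [1, 29, 18, 5, 18, 2] -> [1, 29, 18] and [5, 18, 2]
  Split: [1, 29, 18] -> [1] and [29, 18]
    Split: [29, 18] -> [29] and [18]
    Merge: [29] + [18] -> [18, 29]
  Merge: [1] + [18, 29] -> [1, 18, 29]
  Split: [5, 18, 2] -> [5] and [18, 2]
    Split: [18, 2] -> [18] and [2]
    Merge: [18] + [2] -> [2, 18]
  Merge: [5] + [2, 18] -> [2, 5, 18]
Merge: [1, 18, 29] + [2, 5, 18] -> [1, 2, 5, 18, 18, 29]

Final sorted array: [1, 2, 5, 18, 18, 29]

The merge sort proceeds by recursively splitting the array and merging sorted halves.
After all merges, the sorted array is [1, 2, 5, 18, 18, 29].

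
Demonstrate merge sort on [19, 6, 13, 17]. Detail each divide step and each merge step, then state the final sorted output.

Merge sort trace:

Split: [19, 6, 13, 17] -> [19, 6] and [13, 17]
  Split: [19, 6] -> [19] and [6]
  Merge: [19] + [6] -> [6, 19]
  Split: [13, 17] -> [13] and [17]
  Merge: [13] + [17] -> [13, 17]
Merge: [6, 19] + [13, 17] -> [6, 13, 17, 19]

Final sorted array: [6, 13, 17, 19]

The merge sort proceeds by recursively splitting the array and merging sorted halves.
After all merges, the sorted array is [6, 13, 17, 19].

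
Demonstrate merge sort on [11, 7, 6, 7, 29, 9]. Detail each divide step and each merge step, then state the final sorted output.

Merge sort trace:

Split: [11, 7, 6, 7, 29, 9] -> [11, 7, 6] and [7, 29, 9]
  Split: [11, 7, 6] -> [11] and [7, 6]
    Split: [7, 6] -> [7] and [6]
    Merge: [7] + [6] -> [6, 7]
  Merge: [11] + [6, 7] -> [6, 7, 11]
  Split: [7, 29, 9] -> [7] and [29, 9]
    Split: [29, 9] -> [29] and [9]
    Merge: [29] + [9] -> [9, 29]
  Merge: [7] + [9, 29] -> [7, 9, 29]
Merge: [6, 7, 11] + [7, 9, 29] -> [6, 7, 7, 9, 11, 29]

Final sorted array: [6, 7, 7, 9, 11, 29]

The merge sort proceeds by recursively splitting the array and merging sorted halves.
After all merges, the sorted array is [6, 7, 7, 9, 11, 29].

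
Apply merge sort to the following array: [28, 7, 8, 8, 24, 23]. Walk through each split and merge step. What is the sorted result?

Merge sort trace:

Split: [28, 7, 8, 8, 24, 23] -> [28, 7, 8] and [8, 24, 23]
  Split: [28, 7, 8] -> [28] and [7, 8]
    Split: [7, 8] -> [7] and [8]
    Merge: [7] + [8] -> [7, 8]
  Merge: [28] + [7, 8] -> [7, 8, 28]
  Split: [8, 24, 23] -> [8] and [24, 23]
    Split: [24, 23] -> [24] and [23]
    Merge: [24] + [23] -> [23, 24]
  Merge: [8] + [23, 24] -> [8, 23, 24]
Merge: [7, 8, 28] + [8, 23, 24] -> [7, 8, 8, 23, 24, 28]

Final sorted array: [7, 8, 8, 23, 24, 28]

The merge sort proceeds by recursively splitting the array and merging sorted halves.
After all merges, the sorted array is [7, 8, 8, 23, 24, 28].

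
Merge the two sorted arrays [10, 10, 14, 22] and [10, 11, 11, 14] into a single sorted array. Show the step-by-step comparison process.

Merging process:

Compare 10 vs 10: take 10 from left. Merged: [10]
Compare 10 vs 10: take 10 from left. Merged: [10, 10]
Compare 14 vs 10: take 10 from right. Merged: [10, 10, 10]
Compare 14 vs 11: take 11 from right. Merged: [10, 10, 10, 11]
Compare 14 vs 11: take 11 from right. Merged: [10, 10, 10, 11, 11]
Compare 14 vs 14: take 14 from left. Merged: [10, 10, 10, 11, 11, 14]
Compare 22 vs 14: take 14 from right. Merged: [10, 10, 10, 11, 11, 14, 14]
Append remaining from left: [22]. Merged: [10, 10, 10, 11, 11, 14, 14, 22]

Final merged array: [10, 10, 10, 11, 11, 14, 14, 22]
Total comparisons: 7

The merged array is [10, 10, 10, 11, 11, 14, 14, 22], requiring 7 comparisons. The merge step runs in O(n) time where n is the total number of elements.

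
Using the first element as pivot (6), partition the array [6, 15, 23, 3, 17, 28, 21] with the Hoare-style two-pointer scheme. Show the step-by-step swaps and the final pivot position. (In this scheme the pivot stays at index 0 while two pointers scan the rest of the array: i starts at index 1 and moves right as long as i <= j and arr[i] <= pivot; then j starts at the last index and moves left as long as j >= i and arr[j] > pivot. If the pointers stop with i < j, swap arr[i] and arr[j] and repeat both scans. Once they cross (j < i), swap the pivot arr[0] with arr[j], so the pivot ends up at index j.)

Hoare-style two-pointer partition with pivot = 6:

Initial array: [6, 15, 23, 3, 17, 28, 21]

Pointers start at i = 1, j = 6.
i stops at index 1 (arr[1]=15 > 6), j stops at index 3 (arr[3]=3 <= 6): swap arr[1] and arr[3], array becomes [6, 3, 23, 15, 17, 28, 21]
i ends at 2, j ends at 1: the pointers have crossed (j < i), so scanning stops.

Swap pivot arr[0] with arr[1] to place pivot at position 1: [3, 6, 23, 15, 17, 28, 21]
Pivot position: 1

After partitioning with pivot 6, the array becomes [3, 6, 23, 15, 17, 28, 21]. The pivot is placed at index 1. All elements to the left of the pivot are <= 6, and all elements to the right are > 6.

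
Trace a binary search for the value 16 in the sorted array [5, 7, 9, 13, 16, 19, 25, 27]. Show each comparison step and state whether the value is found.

Binary search for 16 in [5, 7, 9, 13, 16, 19, 25, 27]:

lo=0, hi=7, mid=3, arr[mid]=13 -> 13 < 16, search right half
lo=4, hi=7, mid=5, arr[mid]=19 -> 19 > 16, search left half
lo=4, hi=4, mid=4, arr[mid]=16 -> Found target at index 4!

Binary search finds 16 at index 4 after 3 comparisons. The search repeatedly halves the search space by comparing with the middle element.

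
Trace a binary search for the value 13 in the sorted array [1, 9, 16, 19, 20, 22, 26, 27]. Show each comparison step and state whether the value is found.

Binary search for 13 in [1, 9, 16, 19, 20, 22, 26, 27]:

lo=0, hi=7, mid=3, arr[mid]=19 -> 19 > 13, search left half
lo=0, hi=2, mid=1, arr[mid]=9 -> 9 < 13, search right half
lo=2, hi=2, mid=2, arr[mid]=16 -> 16 > 13, search left half
lo=2 > hi=1, target 13 not found

Binary search determines that 13 is not in the array after 3 comparisons. The search space was exhausted without finding the target.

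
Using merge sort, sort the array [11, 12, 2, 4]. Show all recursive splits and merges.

Merge sort trace:

Split: [11, 12, 2, 4] -> [11, 12] and [2, 4]
  Split: [11, 12] -> [11] and [12]
  Merge: [11] + [12] -> [11, 12]
  Split: [2, 4] -> [2] and [4]
  Merge: [2] + [4] -> [2, 4]
Merge: [11, 12] + [2, 4] -> [2, 4, 11, 12]

Final sorted array: [2, 4, 11, 12]

The merge sort proceeds by recursively splitting the array and merging sorted halves.
After all merges, the sorted array is [2, 4, 11, 12].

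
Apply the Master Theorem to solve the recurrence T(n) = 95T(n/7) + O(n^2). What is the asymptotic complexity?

Master Theorem for T(n) = 95T(n/7) + O(n^2):

a = 95, b = 7, c = 2
log_b(a) = log_7(95) = 2.3402

Case 1: c = 2 < log_7(95) = 2.3402
T(n) = O(n^(log_7 95))

For T(n) = 95T(n/7) + O(n^2): log_7(95) = 2.3402. This is Case 1 of the Master Theorem (c < log_b(a), work dominated by leaves), giving O(n^(log_7 95)).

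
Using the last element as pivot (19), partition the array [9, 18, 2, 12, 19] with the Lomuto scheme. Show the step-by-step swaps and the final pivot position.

Lomuto partition with pivot = 19:

Initial array: [9, 18, 2, 12, 19]

arr[0]=9 <= 19: swap with position 0, array becomes [9, 18, 2, 12, 19]
arr[1]=18 <= 19: swap with position 1, array becomes [9, 18, 2, 12, 19]
arr[2]=2 <= 19: swap with position 2, array becomes [9, 18, 2, 12, 19]
arr[3]=12 <= 19: swap with position 3, array becomes [9, 18, 2, 12, 19]

Place pivot at position 4: [9, 18, 2, 12, 19]
Pivot position: 4

After partitioning with pivot 19, the array becomes [9, 18, 2, 12, 19]. The pivot is placed at index 4. All elements to the left of the pivot are <= 19, and all elements to the right are > 19.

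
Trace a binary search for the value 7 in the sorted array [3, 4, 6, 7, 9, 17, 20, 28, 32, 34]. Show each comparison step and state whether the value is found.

Binary search for 7 in [3, 4, 6, 7, 9, 17, 20, 28, 32, 34]:

lo=0, hi=9, mid=4, arr[mid]=9 -> 9 > 7, search left half
lo=0, hi=3, mid=1, arr[mid]=4 -> 4 < 7, search right half
lo=2, hi=3, mid=2, arr[mid]=6 -> 6 < 7, search right half
lo=3, hi=3, mid=3, arr[mid]=7 -> Found target at index 3!

Binary search finds 7 at index 3 after 4 comparisons. The search repeatedly halves the search space by comparing with the middle element.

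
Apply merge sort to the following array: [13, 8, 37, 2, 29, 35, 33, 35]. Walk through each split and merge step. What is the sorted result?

Merge sort trace:

Split: [13, 8, 37, 2, 29, 35, 33, 35] -> [13, 8, 37, 2] and [29, 35, 33, 35]
  Split: [13, 8, 37, 2] -> [13, 8] and [37, 2]
    Split: [13, 8] -> [13] and [8]
    Merge: [13] + [8] -> [8, 13]
    Split: [37, 2] -> [37] and [2]
    Merge: [37] + [2] -> [2, 37]
  Merge: [8, 13] + [2, 37] -> [2, 8, 13, 37]
  Split: [29, 35, 33, 35] -> [29, 35] and [33, 35]
    Split: [29, 35] -> [29] and [35]
    Merge: [29] + [35] -> [29, 35]
    Split: [33, 35] -> [33] and [35]
    Merge: [33] + [35] -> [33, 35]
  Merge: [29, 35] + [33, 35] -> [29, 33, 35, 35]
Merge: [2, 8, 13, 37] + [29, 33, 35, 35] -> [2, 8, 13, 29, 33, 35, 35, 37]

Final sorted array: [2, 8, 13, 29, 33, 35, 35, 37]

The merge sort proceeds by recursively splitting the array and merging sorted halves.
After all merges, the sorted array is [2, 8, 13, 29, 33, 35, 35, 37].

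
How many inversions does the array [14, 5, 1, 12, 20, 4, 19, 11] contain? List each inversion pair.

Finding inversions in [14, 5, 1, 12, 20, 4, 19, 11]:

(0, 1): arr[0]=14 > arr[1]=5
(0, 2): arr[0]=14 > arr[2]=1
(0, 3): arr[0]=14 > arr[3]=12
(0, 5): arr[0]=14 > arr[5]=4
(0, 7): arr[0]=14 > arr[7]=11
(1, 2): arr[1]=5 > arr[2]=1
(1, 5): arr[1]=5 > arr[5]=4
(3, 5): arr[3]=12 > arr[5]=4
(3, 7): arr[3]=12 > arr[7]=11
(4, 5): arr[4]=20 > arr[5]=4
(4, 6): arr[4]=20 > arr[6]=19
(4, 7): arr[4]=20 > arr[7]=11
(6, 7): arr[6]=19 > arr[7]=11

Total inversions: 13

The array has 13 inversion(s): (0,1), (0,2), (0,3), (0,5), (0,7), (1,2), (1,5), (3,5), (3,7), (4,5), (4,6), (4,7), (6,7). Each pair (i,j) satisfies i < j and arr[i] > arr[j].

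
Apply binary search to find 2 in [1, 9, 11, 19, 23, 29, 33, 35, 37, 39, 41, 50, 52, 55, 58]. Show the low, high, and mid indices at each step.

Binary search for 2 in [1, 9, 11, 19, 23, 29, 33, 35, 37, 39, 41, 50, 52, 55, 58]:

lo=0, hi=14, mid=7, arr[mid]=35 -> 35 > 2, search left half
lo=0, hi=6, mid=3, arr[mid]=19 -> 19 > 2, search left half
lo=0, hi=2, mid=1, arr[mid]=9 -> 9 > 2, search left half
lo=0, hi=0, mid=0, arr[mid]=1 -> 1 < 2, search right half
lo=1 > hi=0, target 2 not found

Binary search determines that 2 is not in the array after 4 comparisons. The search space was exhausted without finding the target.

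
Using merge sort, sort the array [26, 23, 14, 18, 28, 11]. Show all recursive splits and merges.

Merge sort trace:

Split: [26, 23, 14, 18, 28, 11] -> [26, 23, 14] and [18, 28, 11]
  Split: [26, 23, 14] -> [26] and [23, 14]
    Split: [23, 14] -> [23] and [14]
    Merge: [23] + [14] -> [14, 23]
  Merge: [26] + [14, 23] -> [14, 23, 26]
  Split: [18, 28, 11] -> [18] and [28, 11]
    Split: [28, 11] -> [28] and [11]
    Merge: [28] + [11] -> [11, 28]
  Merge: [18] + [11, 28] -> [11, 18, 28]
Merge: [14, 23, 26] + [11, 18, 28] -> [11, 14, 18, 23, 26, 28]

Final sorted array: [11, 14, 18, 23, 26, 28]

The merge sort proceeds by recursively splitting the array and merging sorted halves.
After all merges, the sorted array is [11, 14, 18, 23, 26, 28].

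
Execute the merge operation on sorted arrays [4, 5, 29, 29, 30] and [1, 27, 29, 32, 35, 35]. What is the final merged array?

Merging process:

Compare 4 vs 1: take 1 from right. Merged: [1]
Compare 4 vs 27: take 4 from left. Merged: [1, 4]
Compare 5 vs 27: take 5 from left. Merged: [1, 4, 5]
Compare 29 vs 27: take 27 from right. Merged: [1, 4, 5, 27]
Compare 29 vs 29: take 29 from left. Merged: [1, 4, 5, 27, 29]
Compare 29 vs 29: take 29 from left. Merged: [1, 4, 5, 27, 29, 29]
Compare 30 vs 29: take 29 from right. Merged: [1, 4, 5, 27, 29, 29, 29]
Compare 30 vs 32: take 30 from left. Merged: [1, 4, 5, 27, 29, 29, 29, 30]
Append remaining from right: [32, 35, 35]. Merged: [1, 4, 5, 27, 29, 29, 29, 30, 32, 35, 35]

Final merged array: [1, 4, 5, 27, 29, 29, 29, 30, 32, 35, 35]
Total comparisons: 8

The merged array is [1, 4, 5, 27, 29, 29, 29, 30, 32, 35, 35], requiring 8 comparisons. The merge step runs in O(n) time where n is the total number of elements.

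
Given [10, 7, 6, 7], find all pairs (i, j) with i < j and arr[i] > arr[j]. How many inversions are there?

Finding inversions in [10, 7, 6, 7]:

(0, 1): arr[0]=10 > arr[1]=7
(0, 2): arr[0]=10 > arr[2]=6
(0, 3): arr[0]=10 > arr[3]=7
(1, 2): arr[1]=7 > arr[2]=6

Total inversions: 4

The array has 4 inversion(s): (0,1), (0,2), (0,3), (1,2). Each pair (i,j) satisfies i < j and arr[i] > arr[j].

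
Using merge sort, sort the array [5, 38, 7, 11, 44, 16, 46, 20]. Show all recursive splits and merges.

Merge sort trace:

Split: [5, 38, 7, 11, 44, 16, 46, 20] -> [5, 38, 7, 11] and [44, 16, 46, 20]
  Split: [5, 38, 7, 11] -> [5, 38] and [7, 11]
    Split: [5, 38] -> [5] and [38]
    Merge: [5] + [38] -> [5, 38]
    Split: [7, 11] -> [7] and [11]
    Merge: [7] + [11] -> [7, 11]
  Merge: [5, 38] + [7, 11] -> [5, 7, 11, 38]
  Split: [44, 16, 46, 20] -> [44, 16] and [46, 20]
    Split: [44, 16] -> [44] and [16]
    Merge: [44] + [16] -> [16, 44]
    Split: [46, 20] -> [46] and [20]
    Merge: [46] + [20] -> [20, 46]
  Merge: [16, 44] + [20, 46] -> [16, 20, 44, 46]
Merge: [5, 7, 11, 38] + [16, 20, 44, 46] -> [5, 7, 11, 16, 20, 38, 44, 46]

Final sorted array: [5, 7, 11, 16, 20, 38, 44, 46]

The merge sort proceeds by recursively splitting the array and merging sorted halves.
After all merges, the sorted array is [5, 7, 11, 16, 20, 38, 44, 46].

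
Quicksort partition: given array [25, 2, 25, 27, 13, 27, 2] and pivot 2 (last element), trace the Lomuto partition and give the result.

Lomuto partition with pivot = 2:

Initial array: [25, 2, 25, 27, 13, 27, 2]

arr[0]=25 > 2: no swap
arr[1]=2 <= 2: swap with position 0, array becomes [2, 25, 25, 27, 13, 27, 2]
arr[2]=25 > 2: no swap
arr[3]=27 > 2: no swap
arr[4]=13 > 2: no swap
arr[5]=27 > 2: no swap

Place pivot at position 1: [2, 2, 25, 27, 13, 27, 25]
Pivot position: 1

After partitioning with pivot 2, the array becomes [2, 2, 25, 27, 13, 27, 25]. The pivot is placed at index 1. All elements to the left of the pivot are <= 2, and all elements to the right are > 2.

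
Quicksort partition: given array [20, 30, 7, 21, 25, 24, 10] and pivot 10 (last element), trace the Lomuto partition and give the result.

Lomuto partition with pivot = 10:

Initial array: [20, 30, 7, 21, 25, 24, 10]

arr[0]=20 > 10: no swap
arr[1]=30 > 10: no swap
arr[2]=7 <= 10: swap with position 0, array becomes [7, 30, 20, 21, 25, 24, 10]
arr[3]=21 > 10: no swap
arr[4]=25 > 10: no swap
arr[5]=24 > 10: no swap

Place pivot at position 1: [7, 10, 20, 21, 25, 24, 30]
Pivot position: 1

After partitioning with pivot 10, the array becomes [7, 10, 20, 21, 25, 24, 30]. The pivot is placed at index 1. All elements to the left of the pivot are <= 10, and all elements to the right are > 10.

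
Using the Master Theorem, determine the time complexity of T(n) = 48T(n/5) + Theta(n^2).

Master Theorem for T(n) = 48T(n/5) + O(n^2):

a = 48, b = 5, c = 2
log_b(a) = log_5(48) = 2.4053

Case 1: c = 2 < log_5(48) = 2.4053
T(n) = O(n^(log_5 48))

For T(n) = 48T(n/5) + O(n^2): log_5(48) = 2.4053. This is Case 1 of the Master Theorem (c < log_b(a), work dominated by leaves), giving O(n^(log_5 48)).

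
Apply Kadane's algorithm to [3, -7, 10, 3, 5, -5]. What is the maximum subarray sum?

Using Kadane's algorithm on [3, -7, 10, 3, 5, -5]:

Scanning through the array:
Position 1 (value -7): max_ending_here = -4, max_so_far = 3
Position 2 (value 10): max_ending_here = 10, max_so_far = 10
Position 3 (value 3): max_ending_here = 13, max_so_far = 13
Position 4 (value 5): max_ending_here = 18, max_so_far = 18
Position 5 (value -5): max_ending_here = 13, max_so_far = 18

Maximum subarray: [10, 3, 5]
Maximum sum: 18

The maximum subarray is [10, 3, 5] with sum 18. This subarray runs from index 2 to index 4.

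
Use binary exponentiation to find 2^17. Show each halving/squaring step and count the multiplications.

Computing 2^17 by squaring (build up from 2^1; each line after the first costs one multiplication):

2^1 = 2
2^2 = (2^1)^2 = 2^2 = 4
2^4 = (2^2)^2 = 4^2 = 16
2^8 = (2^4)^2 = 16^2 = 256
2^16 = (2^8)^2 = 256^2 = 65536
2^17 = 2 * 2^16 = 2 * 65536 = 131072

Result: 131072
Multiplications needed: 5 (5 lines after 2^1)

2^17 = 131072. Using exponentiation by squaring, this requires 5 multiplications. The key idea: if the exponent is even, square the half-power; if odd, multiply by the base once.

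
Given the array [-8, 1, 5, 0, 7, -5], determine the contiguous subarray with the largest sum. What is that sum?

Using Kadane's algorithm on [-8, 1, 5, 0, 7, -5]:

Scanning through the array:
Position 1 (value 1): max_ending_here = 1, max_so_far = 1
Position 2 (value 5): max_ending_here = 6, max_so_far = 6
Position 3 (value 0): max_ending_here = 6, max_so_far = 6
Position 4 (value 7): max_ending_here = 13, max_so_far = 13
Position 5 (value -5): max_ending_here = 8, max_so_far = 13

Maximum subarray: [1, 5, 0, 7]
Maximum sum: 13

The maximum subarray is [1, 5, 0, 7] with sum 13. This subarray runs from index 1 to index 4.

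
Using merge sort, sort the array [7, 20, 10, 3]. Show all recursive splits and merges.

Merge sort trace:

Split: [7, 20, 10, 3] -> [7, 20] and [10, 3]
  Split: [7, 20] -> [7] and [20]
  Merge: [7] + [20] -> [7, 20]
  Split: [10, 3] -> [10] and [3]
  Merge: [10] + [3] -> [3, 10]
Merge: [7, 20] + [3, 10] -> [3, 7, 10, 20]

Final sorted array: [3, 7, 10, 20]

The merge sort proceeds by recursively splitting the array and merging sorted halves.
After all merges, the sorted array is [3, 7, 10, 20].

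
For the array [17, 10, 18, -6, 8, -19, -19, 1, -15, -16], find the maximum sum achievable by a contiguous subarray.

Using Kadane's algorithm on [17, 10, 18, -6, 8, -19, -19, 1, -15, -16]:

Scanning through the array:
Position 1 (value 10): max_ending_here = 27, max_so_far = 27
Position 2 (value 18): max_ending_here = 45, max_so_far = 45
Position 3 (value -6): max_ending_here = 39, max_so_far = 45
Position 4 (value 8): max_ending_here = 47, max_so_far = 47
Position 5 (value -19): max_ending_here = 28, max_so_far = 47
Position 6 (value -19): max_ending_here = 9, max_so_far = 47
Position 7 (value 1): max_ending_here = 10, max_so_far = 47
Position 8 (value -15): max_ending_here = -5, max_so_far = 47
Position 9 (value -16): max_ending_here = -16, max_so_far = 47

Maximum subarray: [17, 10, 18, -6, 8]
Maximum sum: 47

The maximum subarray is [17, 10, 18, -6, 8] with sum 47. This subarray runs from index 0 to index 4.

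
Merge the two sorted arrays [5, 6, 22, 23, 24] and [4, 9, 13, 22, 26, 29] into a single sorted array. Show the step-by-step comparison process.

Merging process:

Compare 5 vs 4: take 4 from right. Merged: [4]
Compare 5 vs 9: take 5 from left. Merged: [4, 5]
Compare 6 vs 9: take 6 from left. Merged: [4, 5, 6]
Compare 22 vs 9: take 9 from right. Merged: [4, 5, 6, 9]
Compare 22 vs 13: take 13 from right. Merged: [4, 5, 6, 9, 13]
Compare 22 vs 22: take 22 from left. Merged: [4, 5, 6, 9, 13, 22]
Compare 23 vs 22: take 22 from right. Merged: [4, 5, 6, 9, 13, 22, 22]
Compare 23 vs 26: take 23 from left. Merged: [4, 5, 6, 9, 13, 22, 22, 23]
Compare 24 vs 26: take 24 from left. Merged: [4, 5, 6, 9, 13, 22, 22, 23, 24]
Append remaining from right: [26, 29]. Merged: [4, 5, 6, 9, 13, 22, 22, 23, 24, 26, 29]

Final merged array: [4, 5, 6, 9, 13, 22, 22, 23, 24, 26, 29]
Total comparisons: 9

The merged array is [4, 5, 6, 9, 13, 22, 22, 23, 24, 26, 29], requiring 9 comparisons. The merge step runs in O(n) time where n is the total number of elements.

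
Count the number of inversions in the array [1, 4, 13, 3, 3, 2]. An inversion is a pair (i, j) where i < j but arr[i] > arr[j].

Finding inversions in [1, 4, 13, 3, 3, 2]:

(1, 3): arr[1]=4 > arr[3]=3
(1, 4): arr[1]=4 > arr[4]=3
(1, 5): arr[1]=4 > arr[5]=2
(2, 3): arr[2]=13 > arr[3]=3
(2, 4): arr[2]=13 > arr[4]=3
(2, 5): arr[2]=13 > arr[5]=2
(3, 5): arr[3]=3 > arr[5]=2
(4, 5): arr[4]=3 > arr[5]=2

Total inversions: 8

The array has 8 inversion(s): (1,3), (1,4), (1,5), (2,3), (2,4), (2,5), (3,5), (4,5). Each pair (i,j) satisfies i < j and arr[i] > arr[j].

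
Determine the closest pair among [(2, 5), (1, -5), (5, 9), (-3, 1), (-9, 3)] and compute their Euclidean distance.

Computing all pairwise distances among 5 points:

d((2, 5), (1, -5)) = 10.0499
d((2, 5), (5, 9)) = 5.0 <-- minimum
d((2, 5), (-3, 1)) = 6.4031
d((2, 5), (-9, 3)) = 11.1803
d((1, -5), (5, 9)) = 14.5602
d((1, -5), (-3, 1)) = 7.2111
d((1, -5), (-9, 3)) = 12.8062
d((5, 9), (-3, 1)) = 11.3137
d((5, 9), (-9, 3)) = 15.2315
d((-3, 1), (-9, 3)) = 6.3246

Closest pair: (2, 5) and (5, 9) with distance 5.0

The closest pair is (2, 5) and (5, 9) with Euclidean distance 5.0. For 5 points, brute-force pairwise comparison is shown above. For large n, the divide-and-conquer algorithm (sort by x, recurse on halves, check the dividing strip) achieves O(n log n).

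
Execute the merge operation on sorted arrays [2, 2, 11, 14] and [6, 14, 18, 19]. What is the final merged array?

Merging process:

Compare 2 vs 6: take 2 from left. Merged: [2]
Compare 2 vs 6: take 2 from left. Merged: [2, 2]
Compare 11 vs 6: take 6 from right. Merged: [2, 2, 6]
Compare 11 vs 14: take 11 from left. Merged: [2, 2, 6, 11]
Compare 14 vs 14: take 14 from left. Merged: [2, 2, 6, 11, 14]
Append remaining from right: [14, 18, 19]. Merged: [2, 2, 6, 11, 14, 14, 18, 19]

Final merged array: [2, 2, 6, 11, 14, 14, 18, 19]
Total comparisons: 5

The merged array is [2, 2, 6, 11, 14, 14, 18, 19], requiring 5 comparisons. The merge step runs in O(n) time where n is the total number of elements.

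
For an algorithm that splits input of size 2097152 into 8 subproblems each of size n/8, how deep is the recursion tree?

For divide and conquer with division factor 8:

Problem sizes at each level:
Level 0: 2097152
Level 1: 262144
Level 2: 32768
Level 3: 4096
Level 4: 512
Level 5: 64
Level 6: 8
Level 7: 1

The root is level 0 and the size-1 base case is level 7 (the tree spans levels 0 through 7, i.e. 8 levels counting the root), so the depth is the number of divisions: log_8(2097152) = 7

The recursion tree depth is log_8(2097152) = 7. At each level, the problem size is divided by 8, so it takes 7 divisions to reduce to a base case of size 1. The algorithm makes 8 recursive calls at each level.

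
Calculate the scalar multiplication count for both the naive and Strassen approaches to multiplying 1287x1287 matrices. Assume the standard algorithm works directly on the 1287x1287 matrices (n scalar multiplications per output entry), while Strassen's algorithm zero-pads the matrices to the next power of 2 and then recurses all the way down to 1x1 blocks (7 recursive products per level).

Matrix multiplication for 1287x1287 matrices:

Strassen's algorithm requires power-of-2 dimensions. Pad 1287x1287 to 2048x2048 (next power of 2).

Standard algorithm: 1287^3 = 2131746903 multiplications
Strassen's algorithm: 7^(log2(2048)) = 7^11 = 1977326743 multiplications
Savings: 2131746903 - 1977326743 = 154420160 multiplications

Standard: 2131746903 multiplications (1287^3). Strassen: 1977326743 multiplications (7^11, after padding to 2048x2048). Strassen reduces 8 recursive multiplications to 7 at each level.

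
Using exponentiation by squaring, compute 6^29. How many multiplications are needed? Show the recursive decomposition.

Computing 6^29 by squaring (build up from 6^1; each line after the first costs one multiplication):

6^1 = 6
6^2 = (6^1)^2 = 6^2 = 36
6^3 = 6 * 6^2 = 6 * 36 = 216
6^6 = (6^3)^2 = 216^2 = 46656
6^7 = 6 * 6^6 = 6 * 46656 = 279936
6^14 = (6^7)^2 = 279936^2 = 78364164096
6^28 = (6^14)^2 = 78364164096^2 = 6140942214464815497216
6^29 = 6 * 6^28 = 6 * 6140942214464815497216 = 36845653286788892983296

Result: 36845653286788892983296
Multiplications needed: 7 (7 lines after 6^1)

6^29 = 36845653286788892983296. Using exponentiation by squaring, this requires 7 multiplications. The key idea: if the exponent is even, square the half-power; if odd, multiply by the base once.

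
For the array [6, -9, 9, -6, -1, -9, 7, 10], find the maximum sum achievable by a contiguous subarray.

Using Kadane's algorithm on [6, -9, 9, -6, -1, -9, 7, 10]:

Scanning through the array:
Position 1 (value -9): max_ending_here = -3, max_so_far = 6
Position 2 (value 9): max_ending_here = 9, max_so_far = 9
Position 3 (value -6): max_ending_here = 3, max_so_far = 9
Position 4 (value -1): max_ending_here = 2, max_so_far = 9
Position 5 (value -9): max_ending_here = -7, max_so_far = 9
Position 6 (value 7): max_ending_here = 7, max_so_far = 9
Position 7 (value 10): max_ending_here = 17, max_so_far = 17

Maximum subarray: [7, 10]
Maximum sum: 17

The maximum subarray is [7, 10] with sum 17. This subarray runs from index 6 to index 7.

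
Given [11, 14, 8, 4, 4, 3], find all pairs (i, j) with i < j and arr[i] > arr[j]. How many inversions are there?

Finding inversions in [11, 14, 8, 4, 4, 3]:

(0, 2): arr[0]=11 > arr[2]=8
(0, 3): arr[0]=11 > arr[3]=4
(0, 4): arr[0]=11 > arr[4]=4
(0, 5): arr[0]=11 > arr[5]=3
(1, 2): arr[1]=14 > arr[2]=8
(1, 3): arr[1]=14 > arr[3]=4
(1, 4): arr[1]=14 > arr[4]=4
(1, 5): arr[1]=14 > arr[5]=3
(2, 3): arr[2]=8 > arr[3]=4
(2, 4): arr[2]=8 > arr[4]=4
(2, 5): arr[2]=8 > arr[5]=3
(3, 5): arr[3]=4 > arr[5]=3
(4, 5): arr[4]=4 > arr[5]=3

Total inversions: 13

The array has 13 inversion(s): (0,2), (0,3), (0,4), (0,5), (1,2), (1,3), (1,4), (1,5), (2,3), (2,4), (2,5), (3,5), (4,5). Each pair (i,j) satisfies i < j and arr[i] > arr[j].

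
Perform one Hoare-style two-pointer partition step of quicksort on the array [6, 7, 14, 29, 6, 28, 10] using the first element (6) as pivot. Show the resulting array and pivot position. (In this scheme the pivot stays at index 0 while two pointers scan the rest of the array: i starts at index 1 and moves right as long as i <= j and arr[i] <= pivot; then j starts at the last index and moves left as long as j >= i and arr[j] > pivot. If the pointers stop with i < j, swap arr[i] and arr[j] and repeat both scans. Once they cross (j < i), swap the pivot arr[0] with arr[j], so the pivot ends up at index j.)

Hoare-style two-pointer partition with pivot = 6:

Initial array: [6, 7, 14, 29, 6, 28, 10]

Pointers start at i = 1, j = 6.
i stops at index 1 (arr[1]=7 > 6), j stops at index 4 (arr[4]=6 <= 6): swap arr[1] and arr[4], array becomes [6, 6, 14, 29, 7, 28, 10]
i ends at 2, j ends at 1: the pointers have crossed (j < i), so scanning stops.

Swap pivot arr[0] with arr[1] to place pivot at position 1: [6, 6, 14, 29, 7, 28, 10]
Pivot position: 1

After partitioning with pivot 6, the array becomes [6, 6, 14, 29, 7, 28, 10]. The pivot is placed at index 1. All elements to the left of the pivot are <= 6, and all elements to the right are > 6.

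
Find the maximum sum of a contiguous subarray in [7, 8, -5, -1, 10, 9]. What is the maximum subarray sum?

Using Kadane's algorithm on [7, 8, -5, -1, 10, 9]:

Scanning through the array:
Position 1 (value 8): max_ending_here = 15, max_so_far = 15
Position 2 (value -5): max_ending_here = 10, max_so_far = 15
Position 3 (value -1): max_ending_here = 9, max_so_far = 15
Position 4 (value 10): max_ending_here = 19, max_so_far = 19
Position 5 (value 9): max_ending_here = 28, max_so_far = 28

Maximum subarray: [7, 8, -5, -1, 10, 9]
Maximum sum: 28

The maximum subarray is [7, 8, -5, -1, 10, 9] with sum 28. This subarray runs from index 0 to index 5.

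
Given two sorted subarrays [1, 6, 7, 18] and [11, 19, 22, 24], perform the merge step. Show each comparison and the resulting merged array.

Merging process:

Compare 1 vs 11: take 1 from left. Merged: [1]
Compare 6 vs 11: take 6 from left. Merged: [1, 6]
Compare 7 vs 11: take 7 from left. Merged: [1, 6, 7]
Compare 18 vs 11: take 11 from right. Merged: [1, 6, 7, 11]
Compare 18 vs 19: take 18 from left. Merged: [1, 6, 7, 11, 18]
Append remaining from right: [19, 22, 24]. Merged: [1, 6, 7, 11, 18, 19, 22, 24]

Final merged array: [1, 6, 7, 11, 18, 19, 22, 24]
Total comparisons: 5

The merged array is [1, 6, 7, 11, 18, 19, 22, 24], requiring 5 comparisons. The merge step runs in O(n) time where n is the total number of elements.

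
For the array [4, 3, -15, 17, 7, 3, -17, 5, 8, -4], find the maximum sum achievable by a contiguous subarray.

Using Kadane's algorithm on [4, 3, -15, 17, 7, 3, -17, 5, 8, -4]:

Scanning through the array:
Position 1 (value 3): max_ending_here = 7, max_so_far = 7
Position 2 (value -15): max_ending_here = -8, max_so_far = 7
Position 3 (value 17): max_ending_here = 17, max_so_far = 17
Position 4 (value 7): max_ending_here = 24, max_so_far = 24
Position 5 (value 3): max_ending_here = 27, max_so_far = 27
Position 6 (value -17): max_ending_here = 10, max_so_far = 27
Position 7 (value 5): max_ending_here = 15, max_so_far = 27
Position 8 (value 8): max_ending_here = 23, max_so_far = 27
Position 9 (value -4): max_ending_here = 19, max_so_far = 27

Maximum subarray: [17, 7, 3]
Maximum sum: 27

The maximum subarray is [17, 7, 3] with sum 27. This subarray runs from index 3 to index 5.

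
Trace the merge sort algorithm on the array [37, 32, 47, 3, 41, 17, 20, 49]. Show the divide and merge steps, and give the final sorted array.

Merge sort trace:

Split: [37, 32, 47, 3, 41, 17, 20, 49] -> [37, 32, 47, 3] and [41, 17, 20, 49]
  Split: [37, 32, 47, 3] -> [37, 32] and [47, 3]
    Split: [37, 32] -> [37] and [32]
    Merge: [37] + [32] -> [32, 37]
    Split: [47, 3] -> [47] and [3]
    Merge: [47] + [3] -> [3, 47]
  Merge: [32, 37] + [3, 47] -> [3, 32, 37, 47]
  Split: [41, 17, 20, 49] -> [41, 17] and [20, 49]
    Split: [41, 17] -> [41] and [17]
    Merge: [41] + [17] -> [17, 41]
    Split: [20, 49] -> [20] and [49]
    Merge: [20] + [49] -> [20, 49]
  Merge: [17, 41] + [20, 49] -> [17, 20, 41, 49]
Merge: [3, 32, 37, 47] + [17, 20, 41, 49] -> [3, 17, 20, 32, 37, 41, 47, 49]

Final sorted array: [3, 17, 20, 32, 37, 41, 47, 49]

The merge sort proceeds by recursively splitting the array and merging sorted halves.
After all merges, the sorted array is [3, 17, 20, 32, 37, 41, 47, 49].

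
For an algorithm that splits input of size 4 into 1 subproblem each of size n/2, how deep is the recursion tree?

For divide and conquer with division factor 2:

Problem sizes at each level:
Level 0: 4
Level 1: 2
Level 2: 1

The root is level 0 and the size-1 base case is level 2 (the tree spans levels 0 through 2, i.e. 3 levels counting the root), so the depth is the number of divisions: log_2(4) = 2

The recursion tree depth is log_2(4) = 2. At each level, the problem size is divided by 2, so it takes 2 divisions to reduce to a base case of size 1. The algorithm makes 1 recursive call at each level.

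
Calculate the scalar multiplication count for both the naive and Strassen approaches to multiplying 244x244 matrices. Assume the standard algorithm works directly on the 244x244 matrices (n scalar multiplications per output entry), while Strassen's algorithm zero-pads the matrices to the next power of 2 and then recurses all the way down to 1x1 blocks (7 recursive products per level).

Matrix multiplication for 244x244 matrices:

Strassen's algorithm requires power-of-2 dimensions. Pad 244x244 to 256x256 (next power of 2).

Standard algorithm: 244^3 = 14526784 multiplications
Strassen's algorithm: 7^(log2(256)) = 7^8 = 5764801 multiplications
Savings: 14526784 - 5764801 = 8761983 multiplications

Standard: 14526784 multiplications (244^3). Strassen: 5764801 multiplications (7^8, after padding to 256x256). Strassen reduces 8 recursive multiplications to 7 at each level.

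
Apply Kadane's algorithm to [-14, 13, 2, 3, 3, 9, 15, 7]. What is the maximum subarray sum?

Using Kadane's algorithm on [-14, 13, 2, 3, 3, 9, 15, 7]:

Scanning through the array:
Position 1 (value 13): max_ending_here = 13, max_so_far = 13
Position 2 (value 2): max_ending_here = 15, max_so_far = 15
Position 3 (value 3): max_ending_here = 18, max_so_far = 18
Position 4 (value 3): max_ending_here = 21, max_so_far = 21
Position 5 (value 9): max_ending_here = 30, max_so_far = 30
Position 6 (value 15): max_ending_here = 45, max_so_far = 45
Position 7 (value 7): max_ending_here = 52, max_so_far = 52

Maximum subarray: [13, 2, 3, 3, 9, 15, 7]
Maximum sum: 52

The maximum subarray is [13, 2, 3, 3, 9, 15, 7] with sum 52. This subarray runs from index 1 to index 7.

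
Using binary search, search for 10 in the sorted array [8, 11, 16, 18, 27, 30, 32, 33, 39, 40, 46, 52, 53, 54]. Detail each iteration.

Binary search for 10 in [8, 11, 16, 18, 27, 30, 32, 33, 39, 40, 46, 52, 53, 54]:

lo=0, hi=13, mid=6, arr[mid]=32 -> 32 > 10, search left half
lo=0, hi=5, mid=2, arr[mid]=16 -> 16 > 10, search left half
lo=0, hi=1, mid=0, arr[mid]=8 -> 8 < 10, search right half
lo=1, hi=1, mid=1, arr[mid]=11 -> 11 > 10, search left half
lo=1 > hi=0, target 10 not found

Binary search determines that 10 is not in the array after 4 comparisons. The search space was exhausted without finding the target.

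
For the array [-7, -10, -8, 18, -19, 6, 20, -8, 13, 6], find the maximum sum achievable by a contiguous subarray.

Using Kadane's algorithm on [-7, -10, -8, 18, -19, 6, 20, -8, 13, 6]:

Scanning through the array:
Position 1 (value -10): max_ending_here = -10, max_so_far = -7
Position 2 (value -8): max_ending_here = -8, max_so_far = -7
Position 3 (value 18): max_ending_here = 18, max_so_far = 18
Position 4 (value -19): max_ending_here = -1, max_so_far = 18
Position 5 (value 6): max_ending_here = 6, max_so_far = 18
Position 6 (value 20): max_ending_here = 26, max_so_far = 26
Position 7 (value -8): max_ending_here = 18, max_so_far = 26
Position 8 (value 13): max_ending_here = 31, max_so_far = 31
Position 9 (value 6): max_ending_here = 37, max_so_far = 37

Maximum subarray: [6, 20, -8, 13, 6]
Maximum sum: 37

The maximum subarray is [6, 20, -8, 13, 6] with sum 37. This subarray runs from index 5 to index 9.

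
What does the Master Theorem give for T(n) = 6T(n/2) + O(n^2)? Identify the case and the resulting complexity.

Master Theorem for T(n) = 6T(n/2) + O(n^2):

a = 6, b = 2, c = 2
log_b(a) = log_2(6) = 2.5850

Case 1: c = 2 < log_2(6) = 2.5850
T(n) = O(n^(log_2 6))

For T(n) = 6T(n/2) + O(n^2): log_2(6) = 2.5850. This is Case 1 of the Master Theorem (c < log_b(a), work dominated by leaves), giving O(n^(log_2 6)).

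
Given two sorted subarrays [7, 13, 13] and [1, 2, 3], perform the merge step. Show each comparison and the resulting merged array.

Merging process:

Compare 7 vs 1: take 1 from right. Merged: [1]
Compare 7 vs 2: take 2 from right. Merged: [1, 2]
Compare 7 vs 3: take 3 from right. Merged: [1, 2, 3]
Append remaining from left: [7, 13, 13]. Merged: [1, 2, 3, 7, 13, 13]

Final merged array: [1, 2, 3, 7, 13, 13]
Total comparisons: 3

The merged array is [1, 2, 3, 7, 13, 13], requiring 3 comparisons. The merge step runs in O(n) time where n is the total number of elements.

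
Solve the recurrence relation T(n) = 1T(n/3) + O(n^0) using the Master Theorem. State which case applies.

Master Theorem for T(n) = 1T(n/3) + O(n^0):

a = 1, b = 3, c = 0
log_b(a) = log_3(1) = 0.0000

Case 2: c = 0 = log_3(1) = 0.0000
T(n) = O(n^0 log n) = O(log n)

For T(n) = 1T(n/3) + O(n^0): log_3(1) = 0.0000. This is Case 2 of the Master Theorem (c = log_b(a), equal work at all levels), giving O(log n).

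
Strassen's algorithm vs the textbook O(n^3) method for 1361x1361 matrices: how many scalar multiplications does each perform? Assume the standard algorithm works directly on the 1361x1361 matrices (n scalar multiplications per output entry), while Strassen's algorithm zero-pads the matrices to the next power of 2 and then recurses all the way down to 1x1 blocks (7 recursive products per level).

Matrix multiplication for 1361x1361 matrices:

Strassen's algorithm requires power-of-2 dimensions. Pad 1361x1361 to 2048x2048 (next power of 2).

Standard algorithm: 1361^3 = 2521008881 multiplications
Strassen's algorithm: 7^(log2(2048)) = 7^11 = 1977326743 multiplications
Savings: 2521008881 - 1977326743 = 543682138 multiplications

Standard: 2521008881 multiplications (1361^3). Strassen: 1977326743 multiplications (7^11, after padding to 2048x2048). Strassen reduces 8 recursive multiplications to 7 at each level.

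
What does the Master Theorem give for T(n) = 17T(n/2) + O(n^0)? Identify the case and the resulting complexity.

Master Theorem for T(n) = 17T(n/2) + O(n^0):

a = 17, b = 2, c = 0
log_b(a) = log_2(17) = 4.0875

Case 1: c = 0 < log_2(17) = 4.0875
T(n) = O(n^(log_2 17))

For T(n) = 17T(n/2) + O(n^0): log_2(17) = 4.0875. This is Case 1 of the Master Theorem (c < log_b(a), work dominated by leaves), giving O(n^(log_2 17)).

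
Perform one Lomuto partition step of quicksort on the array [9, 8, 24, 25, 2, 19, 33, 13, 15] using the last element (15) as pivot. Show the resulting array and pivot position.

Lomuto partition with pivot = 15:

Initial array: [9, 8, 24, 25, 2, 19, 33, 13, 15]

arr[0]=9 <= 15: swap with position 0, array becomes [9, 8, 24, 25, 2, 19, 33, 13, 15]
arr[1]=8 <= 15: swap with position 1, array becomes [9, 8, 24, 25, 2, 19, 33, 13, 15]
arr[2]=24 > 15: no swap
arr[3]=25 > 15: no swap
arr[4]=2 <= 15: swap with position 2, array becomes [9, 8, 2, 25, 24, 19, 33, 13, 15]
arr[5]=19 > 15: no swap
arr[6]=33 > 15: no swap
arr[7]=13 <= 15: swap with position 3, array becomes [9, 8, 2, 13, 24, 19, 33, 25, 15]

Place pivot at position 4: [9, 8, 2, 13, 15, 19, 33, 25, 24]
Pivot position: 4

After partitioning with pivot 15, the array becomes [9, 8, 2, 13, 15, 19, 33, 25, 24]. The pivot is placed at index 4. All elements to the left of the pivot are <= 15, and all elements to the right are > 15.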